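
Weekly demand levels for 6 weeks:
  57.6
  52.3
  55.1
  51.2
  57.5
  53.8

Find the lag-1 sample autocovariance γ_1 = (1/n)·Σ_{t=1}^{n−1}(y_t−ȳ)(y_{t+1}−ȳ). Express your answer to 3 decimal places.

-3.661

Mean ȳ = (57.6 + 52.3 + 55.1 + 51.2 + 57.5 + 53.8)/6 = 54.5833
Deviations: 3.0167, -2.2833, 0.5167, -3.3833, 2.9167, -0.7833
Σ_{t=1}^{5}(y_t−ȳ)(y_{t+1}−ȳ) = -21.9686
γ_1 = -21.9686 / 6 = -3.661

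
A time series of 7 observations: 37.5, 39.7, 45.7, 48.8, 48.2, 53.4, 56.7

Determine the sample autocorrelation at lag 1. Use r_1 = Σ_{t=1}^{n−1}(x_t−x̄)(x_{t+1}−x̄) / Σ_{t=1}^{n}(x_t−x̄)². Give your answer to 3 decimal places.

Mean x̄ = (37.5 + 39.7 + 45.7 + 48.8 + 48.2 + 53.4 + 56.7)/7 = 47.1429
Deviations from mean: -9.6429, -7.4429, -1.4429, 1.6571, 1.0571, 6.2571, 9.5571
Σ(x_t−x̄)(x_{t+1}−x̄) = (71.7704) + (10.7390) + (-2.3910) + (1.7518) + (6.6147) + (59.8004) = 148.2853
Denominator Σ(x_t−x̄)² = 284.8171
r_1 = 148.2853 / 284.8171 = 0.521

0.521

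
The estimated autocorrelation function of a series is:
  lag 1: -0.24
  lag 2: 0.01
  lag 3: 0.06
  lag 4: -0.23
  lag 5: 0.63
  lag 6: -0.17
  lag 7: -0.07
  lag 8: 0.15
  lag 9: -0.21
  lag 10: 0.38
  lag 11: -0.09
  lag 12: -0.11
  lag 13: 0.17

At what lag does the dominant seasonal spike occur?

The largest autocorrelation is r_5 = 0.63, with a weaker echo at lag 10 (0.38); the remaining lags stay at or below 0.17.
The dominant spike at lag 5 indicates a seasonal period of 5.

5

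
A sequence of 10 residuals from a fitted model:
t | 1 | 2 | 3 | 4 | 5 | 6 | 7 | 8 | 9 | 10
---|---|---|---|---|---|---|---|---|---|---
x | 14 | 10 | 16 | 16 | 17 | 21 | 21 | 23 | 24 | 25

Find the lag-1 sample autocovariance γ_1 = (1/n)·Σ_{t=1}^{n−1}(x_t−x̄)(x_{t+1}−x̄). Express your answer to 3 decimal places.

Mean x̄ = (14 + 10 + 16 + 16 + 17 + 21 + 21 + 23 + 24 + 25)/10 = 18.7000
Σ_{t=1}^{9}(x_t−x̄)(x_{t+1}−x̄) = 143.7100
γ_1 = 143.7100 / 10 = 14.371

14.371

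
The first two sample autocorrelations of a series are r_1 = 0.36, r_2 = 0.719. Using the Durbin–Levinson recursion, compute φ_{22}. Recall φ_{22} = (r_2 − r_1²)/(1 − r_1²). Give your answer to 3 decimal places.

0.677

φ_{22} = (r_2 − r_1²) / (1 − r_1²)
r_1² = (0.36)² = 0.1296
Numerator = 0.719 − 0.1296 = 0.5894; denominator = 1 − 0.1296 = 0.8704
φ_{22} = 0.5894 / 0.8704 = 0.677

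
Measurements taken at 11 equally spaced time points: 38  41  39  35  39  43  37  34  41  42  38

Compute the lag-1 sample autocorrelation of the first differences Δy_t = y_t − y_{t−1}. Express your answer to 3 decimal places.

First differences Δy: 3, -2, -4, 4, 4, -6, -3, 7, 1, -4
Mean of differences = 0.0000
Numerator Σ(Δy_t−Δȳ)(Δy_{t+1}−Δȳ) = -22.0000
Denominator Σ(Δy_t−Δȳ)² = 172.0000
r_1(Δy) = -22.0000 / 172.0000 = -0.128

-0.128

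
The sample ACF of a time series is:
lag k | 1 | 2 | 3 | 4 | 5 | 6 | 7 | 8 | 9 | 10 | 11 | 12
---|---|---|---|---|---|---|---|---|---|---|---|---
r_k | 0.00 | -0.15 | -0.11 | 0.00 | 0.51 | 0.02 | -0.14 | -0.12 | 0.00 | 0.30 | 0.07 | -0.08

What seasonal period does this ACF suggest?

The largest autocorrelation is r_5 = 0.51, with a weaker echo at lag 10 (0.30); the remaining lags stay at or below 0.07.
The dominant spike at lag 5 indicates a seasonal period of 5.

5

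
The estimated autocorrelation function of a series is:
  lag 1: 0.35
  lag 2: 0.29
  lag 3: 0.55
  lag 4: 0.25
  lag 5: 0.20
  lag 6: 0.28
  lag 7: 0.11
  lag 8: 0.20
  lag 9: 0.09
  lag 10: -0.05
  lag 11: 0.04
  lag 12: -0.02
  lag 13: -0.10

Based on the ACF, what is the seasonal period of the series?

3

The largest autocorrelation is r_3 = 0.55; the remaining lags stay at or below 0.35. The elevated value at lag 1 (0.35), dropping to 0.29 at lag 2, reflects decaying short-term dependence rather than seasonality.
The dominant spike at lag 3 indicates a seasonal period of 3.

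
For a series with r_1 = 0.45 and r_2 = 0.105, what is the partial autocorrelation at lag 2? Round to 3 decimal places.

-0.122

φ_{22} = (r_2 − r_1²) / (1 − r_1²)
r_1² = (0.45)² = 0.2025
Numerator = 0.105 − 0.2025 = -0.0975; denominator = 1 − 0.2025 = 0.7975
φ_{22} = -0.0975 / 0.7975 = -0.122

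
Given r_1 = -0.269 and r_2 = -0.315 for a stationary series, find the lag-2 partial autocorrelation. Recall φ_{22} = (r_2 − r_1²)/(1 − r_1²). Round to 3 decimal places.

-0.418

φ_{22} = (r_2 − r_1²) / (1 − r_1²)
r_1² = (-0.269)² = 0.072361
Numerator = -0.315 − 0.0724 = -0.3874; denominator = 1 − 0.0724 = 0.9276
φ_{22} = -0.3874 / 0.9276 = -0.418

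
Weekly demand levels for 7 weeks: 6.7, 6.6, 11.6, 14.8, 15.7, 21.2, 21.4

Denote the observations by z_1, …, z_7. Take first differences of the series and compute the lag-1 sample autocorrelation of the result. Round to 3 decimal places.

First differences Δz: -0.1, 5.0, 3.2, 0.9, 5.5, 0.2
Mean of differences = 2.4500
Numerator Σ(Δz_t−Δz̄)(Δz_{t+1}−Δz̄) = -17.3425
Denominator Σ(Δz_t−Δz̄)² = 30.3350
r_1(Δz) = -17.3425 / 30.3350 = -0.572

-0.572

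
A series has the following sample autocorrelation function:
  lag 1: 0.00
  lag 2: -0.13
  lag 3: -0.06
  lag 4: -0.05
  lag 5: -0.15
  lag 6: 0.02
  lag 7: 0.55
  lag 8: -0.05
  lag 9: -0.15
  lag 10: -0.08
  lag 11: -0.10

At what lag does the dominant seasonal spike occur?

7

The largest autocorrelation is r_7 = 0.55; the remaining lags stay at or below 0.02.
The dominant spike at lag 7 indicates a seasonal period of 7.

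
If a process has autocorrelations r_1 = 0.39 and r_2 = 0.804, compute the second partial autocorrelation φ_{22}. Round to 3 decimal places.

φ_{22} = (r_2 − r_1²) / (1 − r_1²)
r_1² = (0.39)² = 0.1521
Numerator = 0.804 − 0.1521 = 0.6519; denominator = 1 − 0.1521 = 0.8479
φ_{22} = 0.6519 / 0.8479 = 0.769

0.769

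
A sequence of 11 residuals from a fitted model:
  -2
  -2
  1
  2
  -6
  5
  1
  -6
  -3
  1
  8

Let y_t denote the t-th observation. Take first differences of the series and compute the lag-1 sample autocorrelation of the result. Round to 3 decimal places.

First differences Δy: 0, 3, 1, -8, 11, -4, -7, 3, 4, 7
Mean of differences = 1.0000
Numerator Σ(Δy_t−Δȳ)(Δy_{t+1}−Δȳ) = -94.0000
Denominator Σ(Δy_t−Δȳ)² = 324.0000
r_1(Δy) = -94.0000 / 324.0000 = -0.290

-0.290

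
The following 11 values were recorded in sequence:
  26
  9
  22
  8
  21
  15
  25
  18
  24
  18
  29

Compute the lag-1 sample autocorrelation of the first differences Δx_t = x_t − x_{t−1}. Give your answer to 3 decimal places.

-0.783

First differences Δx: -17, 13, -14, 13, -6, 10, -7, 6, -6, 11
Mean of differences = 0.3000
Numerator Σ(Δx_t−Δx̄)(Δx_{t+1}−Δx̄) = -939.7900
Denominator Σ(Δx_t−Δx̄)² = 1200.1000
r_1(Δx) = -939.7900 / 1200.1000 = -0.783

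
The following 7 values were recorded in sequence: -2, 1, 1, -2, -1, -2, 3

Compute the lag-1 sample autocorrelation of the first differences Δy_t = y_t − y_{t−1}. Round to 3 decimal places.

First differences Δy: 3, 0, -3, 1, -1, 5
Mean of differences = 0.8333
Numerator Σ(Δy_t−Δȳ)(Δy_{t+1}−Δȳ) = -7.1944
Denominator Σ(Δy_t−Δȳ)² = 40.8333
r_1(Δy) = -7.1944 / 40.8333 = -0.176

-0.176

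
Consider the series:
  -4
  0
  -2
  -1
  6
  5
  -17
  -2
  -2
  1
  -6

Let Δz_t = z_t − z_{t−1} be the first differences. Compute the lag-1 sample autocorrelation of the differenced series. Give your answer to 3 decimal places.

-0.405

First differences Δz: 4, -2, 1, 7, -1, -22, 15, 0, 3, -7
Mean of differences = -0.2000
Numerator Σ(Δz_t−Δz̄)(Δz_{t+1}−Δz̄) = -338.8400
Denominator Σ(Δz_t−Δz̄)² = 837.6000
r_1(Δz) = -338.8400 / 837.6000 = -0.405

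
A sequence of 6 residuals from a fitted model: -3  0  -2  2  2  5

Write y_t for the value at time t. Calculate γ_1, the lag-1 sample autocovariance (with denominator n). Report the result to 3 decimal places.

1.370

Mean ȳ = (-3 + 0 − 2 + 2 + 2 + 5)/6 = 0.6667
Deviations: -3.6667, -0.6667, -2.6667, 1.3333, 1.3333, 4.3333
Σ_{t=1}^{5}(y_t−ȳ)(y_{t+1}−ȳ) = 8.2222
γ_1 = 8.2222 / 6 = 1.370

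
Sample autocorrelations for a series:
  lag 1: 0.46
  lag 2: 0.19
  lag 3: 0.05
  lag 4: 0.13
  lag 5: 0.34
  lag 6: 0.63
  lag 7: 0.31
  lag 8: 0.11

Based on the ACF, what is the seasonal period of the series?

6

The largest autocorrelation is r_6 = 0.63; the remaining lags stay at or below 0.46. The elevated value at lag 1 (0.46), dropping to 0.19 at lag 2, reflects decaying short-term dependence rather than seasonality.
The dominant spike at lag 6 indicates a seasonal period of 6.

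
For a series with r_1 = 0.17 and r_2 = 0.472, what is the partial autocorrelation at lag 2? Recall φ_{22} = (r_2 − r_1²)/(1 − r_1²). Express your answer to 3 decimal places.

φ_{22} = (r_2 − r_1²) / (1 − r_1²)
r_1² = (0.17)² = 0.0289
Numerator = 0.472 − 0.0289 = 0.4431; denominator = 1 − 0.0289 = 0.9711
φ_{22} = 0.4431 / 0.9711 = 0.456

0.456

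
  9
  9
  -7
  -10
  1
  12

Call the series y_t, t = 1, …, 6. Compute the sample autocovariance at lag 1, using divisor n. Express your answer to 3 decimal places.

16.815

Mean ȳ = (9 + 9 − 7 − 10 + 1 + 12)/6 = 2.3333
Σ_{t=1}^{5}(y_t−ȳ)(y_{t+1}−ȳ) = 100.8889
γ_1 = 100.8889 / 6 = 16.815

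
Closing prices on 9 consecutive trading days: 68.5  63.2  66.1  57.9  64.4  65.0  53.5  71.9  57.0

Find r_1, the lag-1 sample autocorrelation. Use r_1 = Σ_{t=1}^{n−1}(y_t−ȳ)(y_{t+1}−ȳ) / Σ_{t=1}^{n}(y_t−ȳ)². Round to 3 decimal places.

Mean ȳ = (68.5 + 63.2 + 66.1 + 57.9 + 64.4 + 65.0 + 53.5 + 71.9 + 57.0)/9 = 63.0556
Numerator Σ_{t=1}^{8}(y_t−ȳ)(y_{t+1}−ȳ) = -175.4386
Denominator Σ(y_t−ȳ)² = 277.3022
r_1 = -175.4386 / 277.3022 = -0.633

-0.633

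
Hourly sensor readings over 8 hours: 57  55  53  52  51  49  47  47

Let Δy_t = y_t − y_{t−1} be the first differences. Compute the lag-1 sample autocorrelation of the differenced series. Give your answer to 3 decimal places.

-0.126

First differences Δy: -2, -2, -1, -1, -2, -2, 0
Mean of differences = -1.4286
Numerator Σ(Δy_t−Δȳ)(Δy_{t+1}−Δȳ) = -0.4694
Denominator Σ(Δy_t−Δȳ)² = 3.7143
r_1(Δy) = -0.4694 / 3.7143 = -0.126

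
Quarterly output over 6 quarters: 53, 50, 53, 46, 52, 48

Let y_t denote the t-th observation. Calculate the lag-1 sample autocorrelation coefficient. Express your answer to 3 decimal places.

-0.591

Mean ȳ = (53 + 50 + 53 + 46 + 52 + 48)/6 = 50.3333
Deviations from mean: 2.6667, -0.3333, 2.6667, -4.3333, 1.6667, -2.3333
Σ(y_t−ȳ)(y_{t+1}−ȳ) = (-0.8889) + (-0.8889) + (-11.5556) + (-7.2222) + (-3.8889) = -24.4444
Denominator Σ(y_t−ȳ)² = 41.3333
r_1 = -24.4444 / 41.3333 = -0.591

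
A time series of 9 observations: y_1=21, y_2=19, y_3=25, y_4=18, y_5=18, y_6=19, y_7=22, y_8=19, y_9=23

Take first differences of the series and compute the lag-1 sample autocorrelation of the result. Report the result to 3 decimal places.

First differences Δy: -2, 6, -7, 0, 1, 3, -3, 4
Mean of differences = 0.2500
Numerator Σ(Δy_t−Δȳ)(Δy_{t+1}−Δȳ) = -72.0625
Denominator Σ(Δy_t−Δȳ)² = 123.5000
r_1(Δy) = -72.0625 / 123.5000 = -0.584

-0.584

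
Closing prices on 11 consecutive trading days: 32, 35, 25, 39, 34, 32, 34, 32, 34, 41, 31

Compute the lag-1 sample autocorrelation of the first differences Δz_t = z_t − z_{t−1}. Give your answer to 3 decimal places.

First differences Δz: 3, -10, 14, -5, -2, 2, -2, 2, 7, -10
Mean of differences = -0.1000
Numerator Σ(Δz_t−Δz̄)(Δz_{t+1}−Δz̄) = -297.4100
Denominator Σ(Δz_t−Δz̄)² = 494.9000
r_1(Δz) = -297.4100 / 494.9000 = -0.601

-0.601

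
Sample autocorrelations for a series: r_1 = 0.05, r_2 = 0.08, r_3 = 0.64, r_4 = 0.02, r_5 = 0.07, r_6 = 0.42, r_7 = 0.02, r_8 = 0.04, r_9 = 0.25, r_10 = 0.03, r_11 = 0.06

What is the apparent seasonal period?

The largest autocorrelation is r_3 = 0.64, with weaker echoes at lags 6 (0.42) and 9 (0.25); the remaining lags stay at or below 0.08.
The dominant spike at lag 3 indicates a seasonal period of 3.

3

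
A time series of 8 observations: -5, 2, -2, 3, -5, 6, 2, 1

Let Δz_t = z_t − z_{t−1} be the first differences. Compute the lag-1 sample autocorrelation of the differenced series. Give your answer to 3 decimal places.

-0.756

First differences Δz: 7, -4, 5, -8, 11, -4, -1
Mean of differences = 0.8571
Numerator Σ(Δz_t−Δz̄)(Δz_{t+1}−Δz̄) = -216.7347
Denominator Σ(Δz_t−Δz̄)² = 286.8571
r_1(Δz) = -216.7347 / 286.8571 = -0.756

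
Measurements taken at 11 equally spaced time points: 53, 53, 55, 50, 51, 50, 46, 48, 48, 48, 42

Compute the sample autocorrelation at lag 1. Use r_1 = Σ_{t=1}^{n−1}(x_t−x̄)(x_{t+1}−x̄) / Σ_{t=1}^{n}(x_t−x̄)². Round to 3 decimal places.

0.416

Mean x̄ = (53 + 53 + 55 + 50 + 51 + 50 + 46 + 48 + 48 + 48 + 42)/11 = 49.4545
Numerator Σ_{t=1}^{10}(x_t−x̄)(x_{t+1}−x̄) = 55.1570
Denominator Σ(x_t−x̄)² = 132.7273
r_1 = 55.1570 / 132.7273 = 0.416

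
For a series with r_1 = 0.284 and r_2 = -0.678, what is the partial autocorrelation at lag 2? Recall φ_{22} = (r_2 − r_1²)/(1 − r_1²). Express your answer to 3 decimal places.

φ_{22} = (r_2 − r_1²) / (1 − r_1²)
r_1² = (0.284)² = 0.080656
Numerator = -0.678 − 0.0807 = -0.7587; denominator = 1 − 0.0807 = 0.9193
φ_{22} = -0.7587 / 0.9193 = -0.825

-0.825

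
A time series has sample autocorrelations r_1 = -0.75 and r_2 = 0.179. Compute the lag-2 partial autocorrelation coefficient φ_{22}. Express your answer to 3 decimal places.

φ_{22} = (r_2 − r_1²) / (1 − r_1²)
r_1² = (-0.75)² = 0.5625
Numerator = 0.179 − 0.5625 = -0.3835; denominator = 1 − 0.5625 = 0.4375
φ_{22} = -0.3835 / 0.4375 = -0.877

-0.877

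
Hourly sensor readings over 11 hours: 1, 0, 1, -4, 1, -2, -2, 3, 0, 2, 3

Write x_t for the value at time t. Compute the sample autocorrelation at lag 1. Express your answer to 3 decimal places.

-0.120

Mean x̄ = (1 + 0 + 1 − 4 + 1 − 2 − 2 + 3 + 0 + 2 + 3)/11 = 0.2727
Numerator Σ_{t=1}^{10}(x_t−x̄)(x_{t+1}−x̄) = -5.8017
Denominator Σ(x_t−x̄)² = 48.1818
r_1 = -5.8017 / 48.1818 = -0.120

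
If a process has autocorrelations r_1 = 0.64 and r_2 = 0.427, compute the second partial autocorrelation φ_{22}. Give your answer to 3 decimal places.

0.029

φ_{22} = (r_2 − r_1²) / (1 − r_1²)
r_1² = (0.64)² = 0.4096
Numerator = 0.427 − 0.4096 = 0.0174; denominator = 1 − 0.4096 = 0.5904
φ_{22} = 0.0174 / 0.5904 = 0.029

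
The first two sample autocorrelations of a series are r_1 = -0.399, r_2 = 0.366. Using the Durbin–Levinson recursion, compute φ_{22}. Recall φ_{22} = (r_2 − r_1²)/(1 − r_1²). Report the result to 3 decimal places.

φ_{22} = (r_2 − r_1²) / (1 − r_1²)
r_1² = (-0.399)² = 0.159201
Numerator = 0.366 − 0.1592 = 0.2068; denominator = 1 − 0.1592 = 0.8408
φ_{22} = 0.2068 / 0.8408 = 0.246

0.246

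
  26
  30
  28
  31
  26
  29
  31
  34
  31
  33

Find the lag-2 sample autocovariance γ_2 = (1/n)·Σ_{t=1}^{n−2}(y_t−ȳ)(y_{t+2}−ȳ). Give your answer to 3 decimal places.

Mean ȳ = (26 + 30 + 28 + 31 + 26 + 29 + 31 + 34 + 31 + 33)/10 = 29.9000
Σ_{t=1}^{8}(y_t−ȳ)(y_{t+2}−ȳ) = 19.8800
γ_2 = 19.8800 / 10 = 1.988

1.988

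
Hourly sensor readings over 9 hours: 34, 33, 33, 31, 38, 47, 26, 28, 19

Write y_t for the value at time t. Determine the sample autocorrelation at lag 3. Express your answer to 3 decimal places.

-0.401

Mean ȳ = (34 + 33 + 33 + 31 + 38 + 47 + 26 + 28 + 19)/9 = 32.1111
Numerator Σ_{t=1}^{6}(y_t−ȳ)(y_{t+3}−ȳ) = -196.2593
Denominator Σ(y_t−ȳ)² = 488.8889
r_3 = -196.2593 / 488.8889 = -0.401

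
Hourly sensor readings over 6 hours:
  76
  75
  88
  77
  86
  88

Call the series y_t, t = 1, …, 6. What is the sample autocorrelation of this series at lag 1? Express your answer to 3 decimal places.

-0.136

Mean ȳ = (76 + 75 + 88 + 77 + 86 + 88)/6 = 81.6667
Numerator Σ_{t=1}^{5}(y_t−ȳ)(y_{t+1}−ȳ) = -26.7778
Denominator Σ(y_t−ȳ)² = 197.3333
r_1 = -26.7778 / 197.3333 = -0.136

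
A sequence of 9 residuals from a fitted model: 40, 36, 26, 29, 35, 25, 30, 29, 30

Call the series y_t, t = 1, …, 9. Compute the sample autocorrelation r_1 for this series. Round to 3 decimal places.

Mean ȳ = (40 + 36 + 26 + 29 + 35 + 25 + 30 + 29 + 30)/9 = 31.1111
Numerator Σ_{t=1}^{8}(y_t−ȳ)(y_{t+1}−ȳ) = 8.7654
Denominator Σ(y_t−ȳ)² = 192.8889
r_1 = 8.7654 / 192.8889 = 0.045

0.045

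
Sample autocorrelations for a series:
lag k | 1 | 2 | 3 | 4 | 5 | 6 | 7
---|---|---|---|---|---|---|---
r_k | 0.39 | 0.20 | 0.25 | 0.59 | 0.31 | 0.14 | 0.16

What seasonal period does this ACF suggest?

The largest autocorrelation is r_4 = 0.59; the remaining lags stay at or below 0.39. The elevated value at lag 1 (0.39), dropping to 0.20 at lag 2, reflects decaying short-term dependence rather than seasonality.
The dominant spike at lag 4 indicates a seasonal period of 4.

4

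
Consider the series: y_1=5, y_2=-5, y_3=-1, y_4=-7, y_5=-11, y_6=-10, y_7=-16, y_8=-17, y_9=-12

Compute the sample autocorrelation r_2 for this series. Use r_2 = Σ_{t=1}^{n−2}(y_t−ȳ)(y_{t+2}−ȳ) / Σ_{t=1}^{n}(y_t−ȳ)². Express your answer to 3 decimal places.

Mean ȳ = (5 − 5 − 1 − 7 − 11 − 10 − 16 − 17 − 12)/9 = -8.2222
Numerator Σ_{t=1}^{7}(y_t−ȳ)(y_{t+2}−ȳ) = 143.7901
Denominator Σ(y_t−ȳ)² = 401.5556
r_2 = 143.7901 / 401.5556 = 0.358

0.358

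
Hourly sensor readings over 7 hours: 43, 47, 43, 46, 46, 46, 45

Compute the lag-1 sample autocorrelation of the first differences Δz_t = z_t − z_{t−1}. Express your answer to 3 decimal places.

-0.672

First differences Δz: 4, -4, 3, 0, 0, -1
Mean of differences = 0.3333
Numerator Σ(Δz_t−Δz̄)(Δz_{t+1}−Δz̄) = -27.7778
Denominator Σ(Δz_t−Δz̄)² = 41.3333
r_1(Δz) = -27.7778 / 41.3333 = -0.672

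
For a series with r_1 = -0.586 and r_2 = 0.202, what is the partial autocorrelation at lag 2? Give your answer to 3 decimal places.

-0.215

φ_{22} = (r_2 − r_1²) / (1 − r_1²)
r_1² = (-0.586)² = 0.343396
Numerator = 0.202 − 0.3434 = -0.1414; denominator = 1 − 0.3434 = 0.6566
φ_{22} = -0.1414 / 0.6566 = -0.215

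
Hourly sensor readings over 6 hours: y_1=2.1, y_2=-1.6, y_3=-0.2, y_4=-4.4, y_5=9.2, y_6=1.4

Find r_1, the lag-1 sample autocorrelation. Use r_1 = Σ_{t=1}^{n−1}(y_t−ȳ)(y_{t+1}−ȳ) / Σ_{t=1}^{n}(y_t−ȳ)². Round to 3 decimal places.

Mean ȳ = (2.1 − 1.6 − 0.2 − 4.4 + 9.2 + 1.4)/6 = 1.0833
Σ(y_t−ȳ)(y_{t+1}−ȳ) = (-2.7281) + (3.4436) + (7.0369) + (-44.5064) + (2.5703) = -34.1836
Denominator Σ(y_t−ȳ)² = 105.9283
r_1 = -34.1836 / 105.9283 = -0.323

-0.323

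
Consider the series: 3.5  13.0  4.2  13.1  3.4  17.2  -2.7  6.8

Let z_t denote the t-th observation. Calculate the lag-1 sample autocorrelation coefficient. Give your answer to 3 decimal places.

Mean z̄ = (3.5 + 13.0 + 4.2 + 13.1 + 3.4 + 17.2 − 2.7 + 6.8)/8 = 7.3125
Deviations from mean: -3.8125, 5.6875, -3.1125, 5.7875, -3.9125, 9.8875, -10.0125, -0.5125
Numerator Σ_{t=1}^{7}(z_t−z̄)(z_{t+1}−z̄) = -212.5952
Denominator Σ(z_t−z̄)² = 303.6488
r_1 = -212.5952 / 303.6488 = -0.700

-0.700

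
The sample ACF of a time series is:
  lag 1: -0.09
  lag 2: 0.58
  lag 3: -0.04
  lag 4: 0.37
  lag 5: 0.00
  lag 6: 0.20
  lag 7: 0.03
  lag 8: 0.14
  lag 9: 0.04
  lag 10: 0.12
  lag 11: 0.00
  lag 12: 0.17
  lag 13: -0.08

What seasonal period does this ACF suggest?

The largest autocorrelation is r_2 = 0.58, with weaker echoes at lags 4 (0.37), 6 (0.20) and 12 (0.17); the remaining lags stay at or below 0.14.
The dominant spike at lag 2 indicates a seasonal period of 2.

2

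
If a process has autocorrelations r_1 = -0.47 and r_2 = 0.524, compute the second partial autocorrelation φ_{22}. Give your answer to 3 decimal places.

0.389

φ_{22} = (r_2 − r_1²) / (1 − r_1²)
r_1² = (-0.47)² = 0.2209
Numerator = 0.524 − 0.2209 = 0.3031; denominator = 1 − 0.2209 = 0.7791
φ_{22} = 0.3031 / 0.7791 = 0.389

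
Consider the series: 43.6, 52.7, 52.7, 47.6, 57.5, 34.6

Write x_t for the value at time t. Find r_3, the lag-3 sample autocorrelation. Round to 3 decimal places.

-0.050

Mean x̄ = (43.6 + 52.7 + 52.7 + 47.6 + 57.5 + 34.6)/6 = 48.1167
Deviations from mean: -4.5167, 4.5833, 4.5833, -0.5167, 9.3833, -13.5167
Numerator Σ_{t=1}^{3}(x_t−x̄)(x_{t+3}−x̄) = -16.6108
Denominator Σ(x_t−x̄)² = 333.4283
r_3 = -16.6108 / 333.4283 = -0.050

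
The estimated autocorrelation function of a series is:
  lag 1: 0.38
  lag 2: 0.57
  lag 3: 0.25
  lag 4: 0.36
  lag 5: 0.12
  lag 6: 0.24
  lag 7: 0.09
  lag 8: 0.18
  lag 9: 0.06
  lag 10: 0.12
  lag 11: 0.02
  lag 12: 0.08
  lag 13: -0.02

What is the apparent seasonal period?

The largest autocorrelation is r_2 = 0.57; the remaining lags stay at or below 0.38.
The dominant spike at lag 2 indicates a seasonal period of 2.

2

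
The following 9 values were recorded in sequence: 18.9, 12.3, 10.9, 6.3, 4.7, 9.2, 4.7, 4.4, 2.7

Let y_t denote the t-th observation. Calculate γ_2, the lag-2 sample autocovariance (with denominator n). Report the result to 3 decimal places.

Mean ȳ = (18.9 + 12.3 + 10.9 + 6.3 + 4.7 + 9.2 + 4.7 + 4.4 + 2.7)/9 = 8.2333
Σ_{t=1}^{7}(y_t−ȳ)(y_{t+2}−ȳ) = 37.6211
γ_2 = 37.6211 / 9 = 4.180

4.180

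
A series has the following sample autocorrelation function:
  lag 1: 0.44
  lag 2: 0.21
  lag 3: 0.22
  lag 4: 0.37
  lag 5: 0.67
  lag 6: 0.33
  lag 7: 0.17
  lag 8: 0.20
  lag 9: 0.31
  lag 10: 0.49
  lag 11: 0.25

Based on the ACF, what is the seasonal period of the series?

5

The largest autocorrelation is r_5 = 0.67, with a weaker echo at lag 10 (0.49); the remaining lags stay at or below 0.44. The elevated value at lag 1 (0.44), dropping to 0.21 at lag 2, reflects decaying short-term dependence rather than seasonality.
The dominant spike at lag 5 indicates a seasonal period of 5.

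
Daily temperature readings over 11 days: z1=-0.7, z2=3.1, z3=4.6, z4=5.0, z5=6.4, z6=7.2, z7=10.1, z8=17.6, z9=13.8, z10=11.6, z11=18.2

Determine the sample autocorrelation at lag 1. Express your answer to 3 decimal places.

Mean z̄ = (-0.7 + 3.1 + 4.6 + 5.0 + 6.4 + 7.2 + 10.1 + 17.6 + 13.8 + 11.6 + 18.2)/11 = 8.8091
Numerator Σ_{t=1}^{10}(z_t−z̄)(z_{t+1}−z̄) = 200.6881
Denominator Σ(z_t−z̄)² = 363.4691
r_1 = 200.6881 / 363.4691 = 0.552

0.552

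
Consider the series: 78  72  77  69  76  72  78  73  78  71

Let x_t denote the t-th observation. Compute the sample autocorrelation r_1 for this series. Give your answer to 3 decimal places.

-0.707

Mean x̄ = (78 + 72 + 77 + 69 + 76 + 72 + 78 + 73 + 78 + 71)/10 = 74.4000
Numerator Σ_{t=1}^{9}(x_t−x̄)(x_{t+1}−x̄) = -72.3600
Denominator Σ(x_t−x̄)² = 102.4000
r_1 = -72.3600 / 102.4000 = -0.707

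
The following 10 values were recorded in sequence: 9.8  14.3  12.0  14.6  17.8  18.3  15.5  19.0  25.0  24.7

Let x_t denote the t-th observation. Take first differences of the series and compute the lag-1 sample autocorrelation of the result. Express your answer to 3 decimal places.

-0.254

First differences Δx: 4.5, -2.3, 2.6, 3.2, 0.5, -2.8, 3.5, 6.0, -0.3
Mean of differences = 1.6556
Numerator Σ(Δx_t−Δx̄)(Δx_{t+1}−Δx̄) = -18.8653
Denominator Σ(Δx_t−Δx̄)² = 74.3022
r_1(Δx) = -18.8653 / 74.3022 = -0.254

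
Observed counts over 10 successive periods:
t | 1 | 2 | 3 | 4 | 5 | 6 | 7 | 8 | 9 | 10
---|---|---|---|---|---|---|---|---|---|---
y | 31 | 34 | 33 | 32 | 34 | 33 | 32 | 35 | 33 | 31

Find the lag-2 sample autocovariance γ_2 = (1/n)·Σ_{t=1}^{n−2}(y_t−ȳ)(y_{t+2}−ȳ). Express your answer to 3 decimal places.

Mean ȳ = (31 + 34 + 33 + 32 + 34 + 33 + 32 + 35 + 33 + 31)/10 = 32.8000
Σ_{t=1}^{8}(y_t−ȳ)(y_{t+2}−ȳ) = -5.8800
γ_2 = -5.8800 / 10 = -0.588

-0.588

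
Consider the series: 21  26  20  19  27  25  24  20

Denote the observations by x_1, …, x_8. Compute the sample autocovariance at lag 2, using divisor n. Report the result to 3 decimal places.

Mean x̄ = (21 + 26 + 20 + 19 + 27 + 25 + 24 + 20)/8 = 22.7500
Deviations: -1.7500, 3.2500, -2.7500, -3.7500, 4.2500, 2.2500, 1.2500, -2.7500
Σ_{t=1}^{6}(x_t−x̄)(x_{t+2}−x̄) = -28.3750
γ_2 = -28.3750 / 8 = -3.547

-3.547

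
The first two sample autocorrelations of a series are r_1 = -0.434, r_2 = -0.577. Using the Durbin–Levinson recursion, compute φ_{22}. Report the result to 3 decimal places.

-0.943

φ_{22} = (r_2 − r_1²) / (1 − r_1²)
r_1² = (-0.434)² = 0.188356
Numerator = -0.577 − 0.1884 = -0.7654; denominator = 1 − 0.1884 = 0.8116
φ_{22} = -0.7654 / 0.8116 = -0.943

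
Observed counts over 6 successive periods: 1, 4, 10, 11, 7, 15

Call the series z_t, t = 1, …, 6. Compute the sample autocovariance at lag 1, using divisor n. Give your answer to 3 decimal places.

2.667

Mean z̄ = (1 + 4 + 10 + 11 + 7 + 15)/6 = 8.0000
Deviations: -7.0000, -4.0000, 2.0000, 3.0000, -1.0000, 7.0000
Σ_{t=1}^{5}(z_t−z̄)(z_{t+1}−z̄) = 16.0000
γ_1 = 16.0000 / 6 = 2.667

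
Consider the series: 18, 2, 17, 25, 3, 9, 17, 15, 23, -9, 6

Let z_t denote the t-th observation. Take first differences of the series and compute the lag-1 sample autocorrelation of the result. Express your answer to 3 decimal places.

-0.478

First differences Δz: -16, 15, 8, -22, 6, 8, -2, 8, -32, 15
Mean of differences = -1.2000
Numerator Σ(Δz_t−Δz̄)(Δz_{t+1}−Δz̄) = -1162.6400
Denominator Σ(Δz_t−Δz̄)² = 2431.6000
r_1(Δz) = -1162.6400 / 2431.6000 = -0.478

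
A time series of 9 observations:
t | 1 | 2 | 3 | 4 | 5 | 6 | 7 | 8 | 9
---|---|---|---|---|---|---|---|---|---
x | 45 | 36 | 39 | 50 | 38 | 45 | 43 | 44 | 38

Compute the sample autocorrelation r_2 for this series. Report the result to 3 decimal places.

Mean x̄ = (45 + 36 + 39 + 50 + 38 + 45 + 43 + 44 + 38)/9 = 42.0000
Σ(x_t−x̄)(x_{t+2}−x̄) = (-9.0000) + (-48.0000) + (12.0000) + (24.0000) + (-4.0000) + (6.0000) + (-4.0000) = -23.0000
Denominator Σ(x_t−x̄)² = 164.0000
r_2 = -23.0000 / 164.0000 = -0.140

-0.140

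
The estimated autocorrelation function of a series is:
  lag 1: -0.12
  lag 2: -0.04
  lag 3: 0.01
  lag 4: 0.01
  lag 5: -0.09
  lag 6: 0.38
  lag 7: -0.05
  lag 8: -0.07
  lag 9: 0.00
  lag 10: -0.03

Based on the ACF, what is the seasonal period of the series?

The largest autocorrelation is r_6 = 0.38; the remaining lags stay at or below 0.01.
The dominant spike at lag 6 indicates a seasonal period of 6.

6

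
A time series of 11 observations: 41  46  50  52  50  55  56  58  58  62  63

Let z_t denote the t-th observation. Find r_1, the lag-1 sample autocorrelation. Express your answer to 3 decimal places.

Mean z̄ = (41 + 46 + 50 + 52 + 50 + 55 + 56 + 58 + 58 + 62 + 63)/11 = 53.7273
Numerator Σ_{t=1}^{10}(z_t−z̄)(z_{t+1}−z̄) = 278.1983
Denominator Σ(z_t−z̄)² = 450.1818
r_1 = 278.1983 / 450.1818 = 0.618

0.618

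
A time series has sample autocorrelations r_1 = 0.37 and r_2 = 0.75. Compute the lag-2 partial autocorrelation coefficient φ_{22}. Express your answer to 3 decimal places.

φ_{22} = (r_2 − r_1²) / (1 − r_1²)
r_1² = (0.37)² = 0.1369
Numerator = 0.75 − 0.1369 = 0.6131; denominator = 1 − 0.1369 = 0.8631
φ_{22} = 0.6131 / 0.8631 = 0.710

0.710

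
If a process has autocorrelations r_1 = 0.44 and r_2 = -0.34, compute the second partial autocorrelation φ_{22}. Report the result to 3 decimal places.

-0.662

φ_{22} = (r_2 − r_1²) / (1 − r_1²)
r_1² = (0.44)² = 0.1936
Numerator = -0.34 − 0.1936 = -0.5336; denominator = 1 − 0.1936 = 0.8064
φ_{22} = -0.5336 / 0.8064 = -0.662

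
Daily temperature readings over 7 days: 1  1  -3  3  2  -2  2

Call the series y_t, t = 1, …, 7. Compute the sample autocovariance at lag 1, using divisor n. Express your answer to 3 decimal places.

Mean ȳ = (1 + 1 − 3 + 3 + 2 − 2 + 2)/7 = 0.5714
Deviations: 0.4286, 0.4286, -3.5714, 2.4286, 1.4286, -2.5714, 1.4286
Σ_{t=1}^{6}(y_t−ȳ)(y_{t+1}−ȳ) = -13.8980
γ_1 = -13.8980 / 7 = -1.985

-1.985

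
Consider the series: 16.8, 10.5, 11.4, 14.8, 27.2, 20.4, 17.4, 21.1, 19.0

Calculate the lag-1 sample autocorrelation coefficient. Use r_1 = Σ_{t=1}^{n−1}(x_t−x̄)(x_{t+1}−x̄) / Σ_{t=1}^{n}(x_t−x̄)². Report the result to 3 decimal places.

0.334

Mean x̄ = (16.8 + 10.5 + 11.4 + 14.8 + 27.2 + 20.4 + 17.4 + 21.1 + 19.0)/9 = 17.6222
Numerator Σ_{t=1}^{8}(x_t−x̄)(x_{t+1}−x̄) = 70.7084
Denominator Σ(x_t−x̄)² = 211.5756
r_1 = 70.7084 / 211.5756 = 0.334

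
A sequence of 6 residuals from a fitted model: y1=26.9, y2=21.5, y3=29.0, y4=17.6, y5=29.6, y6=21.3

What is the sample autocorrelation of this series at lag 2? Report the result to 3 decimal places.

0.641

Mean ȳ = (26.9 + 21.5 + 29.0 + 17.6 + 29.6 + 21.3)/6 = 24.3167
Deviations from mean: 2.5833, -2.8167, 4.6833, -6.7167, 5.2833, -3.0167
Numerator Σ_{t=1}^{4}(y_t−ȳ)(y_{t+2}−ȳ) = 76.0228
Denominator Σ(y_t−ȳ)² = 118.6683
r_2 = 76.0228 / 118.6683 = 0.641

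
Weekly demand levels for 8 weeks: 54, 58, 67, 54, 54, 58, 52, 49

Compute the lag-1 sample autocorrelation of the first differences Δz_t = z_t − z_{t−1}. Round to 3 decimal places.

First differences Δz: 4, 9, -13, 0, 4, -6, -3
Mean of differences = -0.7143
Numerator Σ(Δz_t−Δz̄)(Δz_{t+1}−Δz̄) = -91.7959
Denominator Σ(Δz_t−Δz̄)² = 323.4286
r_1(Δz) = -91.7959 / 323.4286 = -0.284

-0.284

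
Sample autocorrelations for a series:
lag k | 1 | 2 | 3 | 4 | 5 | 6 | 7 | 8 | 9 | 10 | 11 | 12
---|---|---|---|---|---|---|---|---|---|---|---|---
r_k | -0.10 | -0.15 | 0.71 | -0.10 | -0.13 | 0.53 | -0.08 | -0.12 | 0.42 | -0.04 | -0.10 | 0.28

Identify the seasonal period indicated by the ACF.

3

The largest autocorrelation is r_3 = 0.71, with weaker echoes at lags 6 (0.53), 9 (0.42) and 12 (0.28); the remaining lags stay at or below -0.04.
The dominant spike at lag 3 indicates a seasonal period of 3.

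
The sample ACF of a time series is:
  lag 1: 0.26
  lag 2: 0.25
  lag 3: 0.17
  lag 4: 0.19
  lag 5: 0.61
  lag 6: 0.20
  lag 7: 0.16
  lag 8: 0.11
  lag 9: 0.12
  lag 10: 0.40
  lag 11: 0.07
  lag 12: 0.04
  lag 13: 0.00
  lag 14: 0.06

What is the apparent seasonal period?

The largest autocorrelation is r_5 = 0.61, with a weaker echo at lag 10 (0.40); the remaining lags stay at or below 0.26. The elevated value at lag 1 (0.26), dropping to 0.25 at lag 2, reflects decaying short-term dependence rather than seasonality.
The dominant spike at lag 5 indicates a seasonal period of 5.

5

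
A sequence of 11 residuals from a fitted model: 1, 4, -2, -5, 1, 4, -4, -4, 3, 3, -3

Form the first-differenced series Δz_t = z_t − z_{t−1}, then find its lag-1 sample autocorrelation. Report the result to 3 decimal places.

-0.100

First differences Δz: 3, -6, -3, 6, 3, -8, 0, 7, 0, -6
Mean of differences = -0.4000
Numerator Σ(Δz_t−Δz̄)(Δz_{t+1}−Δz̄) = -24.5600
Denominator Σ(Δz_t−Δz̄)² = 246.4000
r_1(Δz) = -24.5600 / 246.4000 = -0.100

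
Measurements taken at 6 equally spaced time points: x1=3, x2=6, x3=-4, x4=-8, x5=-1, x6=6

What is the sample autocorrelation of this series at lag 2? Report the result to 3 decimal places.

Mean x̄ = (3 + 6 − 4 − 8 − 1 + 6)/6 = 0.3333
Deviations from mean: 2.6667, 5.6667, -4.3333, -8.3333, -1.3333, 5.6667
Σ(x_t−x̄)(x_{t+2}−x̄) = (-11.5556) + (-47.2222) + (5.7778) + (-47.2222) = -100.2222
Denominator Σ(x_t−x̄)² = 161.3333
r_2 = -100.2222 / 161.3333 = -0.621

-0.621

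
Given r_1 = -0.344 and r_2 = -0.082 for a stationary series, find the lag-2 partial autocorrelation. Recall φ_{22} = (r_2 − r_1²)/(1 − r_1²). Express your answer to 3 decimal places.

φ_{22} = (r_2 − r_1²) / (1 − r_1²)
r_1² = (-0.344)² = 0.118336
Numerator = -0.082 − 0.1183 = -0.2003; denominator = 1 − 0.1183 = 0.8817
φ_{22} = -0.2003 / 0.8817 = -0.227

-0.227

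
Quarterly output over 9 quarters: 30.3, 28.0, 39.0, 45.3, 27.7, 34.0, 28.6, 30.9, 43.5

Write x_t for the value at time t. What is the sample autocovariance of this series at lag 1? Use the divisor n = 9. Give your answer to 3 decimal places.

Mean x̄ = (30.3 + 28.0 + 39.0 + 45.3 + 27.7 + 34.0 + 28.6 + 30.9 + 43.5)/9 = 34.1444
Σ_{t=1}^{8}(x_t−x̄)(x_{t+1}−x̄) = -34.5709
γ_1 = -34.5709 / 9 = -3.841

-3.841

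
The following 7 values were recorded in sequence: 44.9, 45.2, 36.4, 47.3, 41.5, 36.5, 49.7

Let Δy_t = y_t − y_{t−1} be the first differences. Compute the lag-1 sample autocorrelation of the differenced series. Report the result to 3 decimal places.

First differences Δy: 0.3, -8.8, 10.9, -5.8, -5.0, 13.2
Mean of differences = 0.8000
Numerator Σ(Δy_t−Δȳ)(Δy_{t+1}−Δȳ) = -192.4600
Denominator Σ(Δy_t−Δȳ)² = 425.3800
r_1(Δy) = -192.4600 / 425.3800 = -0.452

-0.452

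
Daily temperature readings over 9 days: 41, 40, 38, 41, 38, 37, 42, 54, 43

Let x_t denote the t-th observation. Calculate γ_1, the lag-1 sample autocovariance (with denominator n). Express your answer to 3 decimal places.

5.336

Mean x̄ = (41 + 40 + 38 + 41 + 38 + 37 + 42 + 54 + 43)/9 = 41.5556
Σ_{t=1}^{8}(x_t−x̄)(x_{t+1}−x̄) = 48.0247
γ_1 = 48.0247 / 9 = 5.336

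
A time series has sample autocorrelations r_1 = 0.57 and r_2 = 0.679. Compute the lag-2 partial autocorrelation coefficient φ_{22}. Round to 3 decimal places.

φ_{22} = (r_2 − r_1²) / (1 − r_1²)
r_1² = (0.57)² = 0.3249
Numerator = 0.679 − 0.3249 = 0.3541; denominator = 1 − 0.3249 = 0.6751
φ_{22} = 0.3541 / 0.6751 = 0.525

0.525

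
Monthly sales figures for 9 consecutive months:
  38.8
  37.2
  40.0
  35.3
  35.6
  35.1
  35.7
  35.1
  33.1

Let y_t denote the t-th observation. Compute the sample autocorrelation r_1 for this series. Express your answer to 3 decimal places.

0.244

Mean ȳ = (38.8 + 37.2 + 40.0 + 35.3 + 35.6 + 35.1 + 35.7 + 35.1 + 33.1)/9 = 36.2111
Numerator Σ_{t=1}^{8}(y_t−ȳ)(y_{t+1}−ȳ) = 8.6832
Denominator Σ(y_t−ȳ)² = 35.6489
r_1 = 8.6832 / 35.6489 = 0.244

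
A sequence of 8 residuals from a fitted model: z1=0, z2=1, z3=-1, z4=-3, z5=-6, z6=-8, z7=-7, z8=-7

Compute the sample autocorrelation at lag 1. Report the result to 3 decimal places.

Mean z̄ = (0 + 1 − 1 − 3 − 6 − 8 − 7 − 7)/8 = -3.8750
Deviations from mean: 3.8750, 4.8750, 2.8750, 0.8750, -2.1250, -4.1250, -3.1250, -3.1250
Numerator Σ_{t=1}^{7}(z_t−z̄)(z_{t+1}−z̄) = 64.9844
Denominator Σ(z_t−z̄)² = 88.8750
r_1 = 64.9844 / 88.8750 = 0.731

0.731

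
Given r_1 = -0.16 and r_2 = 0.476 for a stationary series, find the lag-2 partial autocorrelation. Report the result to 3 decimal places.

0.462

φ_{22} = (r_2 − r_1²) / (1 − r_1²)
r_1² = (-0.16)² = 0.0256
Numerator = 0.476 − 0.0256 = 0.4504; denominator = 1 − 0.0256 = 0.9744
φ_{22} = 0.4504 / 0.9744 = 0.462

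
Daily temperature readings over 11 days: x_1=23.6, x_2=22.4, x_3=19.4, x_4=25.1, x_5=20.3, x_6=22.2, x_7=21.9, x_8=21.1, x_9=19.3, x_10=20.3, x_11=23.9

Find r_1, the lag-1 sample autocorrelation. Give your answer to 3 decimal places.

Mean x̄ = (23.6 + 22.4 + 19.4 + 25.1 + 20.3 + 22.2 + 21.9 + 21.1 + 19.3 + 20.3 + 23.9)/11 = 21.7727
Numerator Σ_{t=1}^{10}(x_t−x̄)(x_{t+1}−x̄) = -11.6253
Denominator Σ(x_t−x̄)² = 36.0618
r_1 = -11.6253 / 36.0618 = -0.322

-0.322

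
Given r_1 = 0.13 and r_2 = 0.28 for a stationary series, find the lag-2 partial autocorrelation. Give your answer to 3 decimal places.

0.268

φ_{22} = (r_2 − r_1²) / (1 − r_1²)
r_1² = (0.13)² = 0.0169
Numerator = 0.28 − 0.0169 = 0.2631; denominator = 1 − 0.0169 = 0.9831
φ_{22} = 0.2631 / 0.9831 = 0.268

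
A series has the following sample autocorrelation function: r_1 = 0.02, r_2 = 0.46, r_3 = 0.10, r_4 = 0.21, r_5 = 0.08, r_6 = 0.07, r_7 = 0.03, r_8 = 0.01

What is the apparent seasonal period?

The largest autocorrelation is r_2 = 0.46, with a weaker echo at lag 4 (0.21); the remaining lags stay at or below 0.10.
The dominant spike at lag 2 indicates a seasonal period of 2.

2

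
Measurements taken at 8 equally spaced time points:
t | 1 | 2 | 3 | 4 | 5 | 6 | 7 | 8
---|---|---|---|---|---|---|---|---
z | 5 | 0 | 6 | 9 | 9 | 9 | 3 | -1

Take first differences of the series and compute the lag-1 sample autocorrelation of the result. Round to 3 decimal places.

First differences Δz: -5, 6, 3, 0, 0, -6, -4
Mean of differences = -0.8571
Numerator Σ(Δz_t−Δz̄)(Δz_{t+1}−Δz̄) = 13.8367
Denominator Σ(Δz_t−Δz̄)² = 116.8571
r_1(Δz) = 13.8367 / 116.8571 = 0.118

0.118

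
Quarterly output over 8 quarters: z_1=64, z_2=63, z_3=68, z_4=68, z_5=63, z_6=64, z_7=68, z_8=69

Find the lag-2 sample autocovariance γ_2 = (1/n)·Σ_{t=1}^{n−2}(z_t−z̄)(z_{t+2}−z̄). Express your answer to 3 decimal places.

-4.020

Mean z̄ = (64 + 63 + 68 + 68 + 63 + 64 + 68 + 69)/8 = 65.8750
Σ_{t=1}^{6}(z_t−z̄)(z_{t+2}−z̄) = -32.1563
γ_2 = -32.1563 / 8 = -4.020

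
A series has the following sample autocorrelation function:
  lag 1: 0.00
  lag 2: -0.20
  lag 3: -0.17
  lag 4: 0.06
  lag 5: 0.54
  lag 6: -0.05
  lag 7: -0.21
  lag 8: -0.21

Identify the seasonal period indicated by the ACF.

The largest autocorrelation is r_5 = 0.54; the remaining lags stay at or below 0.06.
The dominant spike at lag 5 indicates a seasonal period of 5.

5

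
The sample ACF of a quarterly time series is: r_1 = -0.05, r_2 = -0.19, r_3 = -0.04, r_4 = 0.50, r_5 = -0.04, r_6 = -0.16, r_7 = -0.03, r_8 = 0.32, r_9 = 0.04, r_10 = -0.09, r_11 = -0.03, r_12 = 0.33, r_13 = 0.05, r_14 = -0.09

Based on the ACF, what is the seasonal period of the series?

The largest autocorrelation is r_4 = 0.50, with weaker echoes at lags 8 (0.32) and 12 (0.33); the remaining lags stay at or below 0.05.
The dominant spike at lag 4 indicates a seasonal period of 4.

4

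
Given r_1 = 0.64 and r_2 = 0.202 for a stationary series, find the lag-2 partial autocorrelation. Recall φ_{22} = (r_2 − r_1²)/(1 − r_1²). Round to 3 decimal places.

φ_{22} = (r_2 − r_1²) / (1 − r_1²)
r_1² = (0.64)² = 0.4096
Numerator = 0.202 − 0.4096 = -0.2076; denominator = 1 − 0.4096 = 0.5904
φ_{22} = -0.2076 / 0.5904 = -0.352

-0.352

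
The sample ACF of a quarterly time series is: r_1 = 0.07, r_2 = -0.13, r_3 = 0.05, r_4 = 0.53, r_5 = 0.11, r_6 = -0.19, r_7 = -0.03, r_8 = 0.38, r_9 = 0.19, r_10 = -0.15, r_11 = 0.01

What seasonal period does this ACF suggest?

The largest autocorrelation is r_4 = 0.53, with a weaker echo at lag 8 (0.38); the remaining lags stay at or below 0.19.
The dominant spike at lag 4 indicates a seasonal period of 4.

4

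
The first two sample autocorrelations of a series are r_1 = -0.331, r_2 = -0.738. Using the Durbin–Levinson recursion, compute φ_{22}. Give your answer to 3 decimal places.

-0.952

φ_{22} = (r_2 − r_1²) / (1 − r_1²)
r_1² = (-0.331)² = 0.109561
Numerator = -0.738 − 0.1096 = -0.8476; denominator = 1 − 0.1096 = 0.8904
φ_{22} = -0.8476 / 0.8904 = -0.952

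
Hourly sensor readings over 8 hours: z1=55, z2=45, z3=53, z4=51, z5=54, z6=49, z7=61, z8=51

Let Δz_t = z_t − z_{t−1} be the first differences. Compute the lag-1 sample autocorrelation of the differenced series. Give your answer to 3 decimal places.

-0.649

First differences Δz: -10, 8, -2, 3, -5, 12, -10
Mean of differences = -0.5714
Numerator Σ(Δz_t−Δz̄)(Δz_{t+1}−Δz̄) = -288.1837
Denominator Σ(Δz_t−Δz̄)² = 443.7143
r_1(Δz) = -288.1837 / 443.7143 = -0.649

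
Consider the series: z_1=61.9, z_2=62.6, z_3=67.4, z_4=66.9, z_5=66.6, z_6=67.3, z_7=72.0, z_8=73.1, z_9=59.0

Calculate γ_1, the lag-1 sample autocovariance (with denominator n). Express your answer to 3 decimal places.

Mean z̄ = (61.9 + 62.6 + 67.4 + 66.9 + 66.6 + 67.3 + 72.0 + 73.1 + 59.0)/9 = 66.3111
Σ_{t=1}^{8}(z_t−z̄)(z_{t+1}−z̄) = 8.0388
γ_1 = 8.0388 / 9 = 0.893

0.893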